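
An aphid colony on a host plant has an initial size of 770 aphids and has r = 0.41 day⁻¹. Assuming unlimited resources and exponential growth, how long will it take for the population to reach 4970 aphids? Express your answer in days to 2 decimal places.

4.55 days

Set N₀·e^(rt) = 4970: e^(0.41·t) = 4970/770 = 6.4545.
0.41·t = ln(6.4545) = 1.8648, so t = 1.8648/0.41 = 4.5483.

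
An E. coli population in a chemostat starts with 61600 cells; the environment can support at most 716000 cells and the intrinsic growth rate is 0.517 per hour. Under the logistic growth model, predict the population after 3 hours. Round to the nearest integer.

A = (K − N₀)/N₀ = (716000 − 61600)/61600 = 10.623.
N(t) = K/(1 + A·e^(−rt)) = 716000/(1 + 10.623×e^(−0.517×3)).
e^(−1.551) = 0.21204; denominator = 1 + 10.623×0.21204 = 3.2525.
N = 716000/3.2525 = 220136.

220136 cells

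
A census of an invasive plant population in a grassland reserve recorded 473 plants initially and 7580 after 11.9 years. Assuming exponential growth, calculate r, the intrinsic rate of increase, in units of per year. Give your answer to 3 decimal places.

0.233 per year

From N(t) = N₀·e^(rt): e^(r·11.9) = 7580/473 = 16.025.
r·11.9 = ln(16.025) = 2.7742, so r = 2.7742/11.9 = 0.23312.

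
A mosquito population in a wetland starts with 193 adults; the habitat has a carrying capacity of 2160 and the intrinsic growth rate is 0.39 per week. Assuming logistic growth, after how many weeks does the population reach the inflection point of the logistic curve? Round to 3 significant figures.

5.95 weeks

Logistic growth is fastest at N = K/2 = 1080.
A = (K − N₀)/N₀ = 10.192. Set K/(1 + A·e^(−rt)) = K/2 → A·e^(−rt) = 1.
e^(−0.39t) = 1/10.192 = 0.098119, so t = ln(10.192)/0.39 = 2.3216/0.39 = 5.9528.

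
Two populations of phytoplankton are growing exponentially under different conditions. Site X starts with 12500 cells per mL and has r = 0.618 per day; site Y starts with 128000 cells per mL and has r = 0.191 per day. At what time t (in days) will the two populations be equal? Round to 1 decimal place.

5.4 days

Set 12500·e^(0.618t) = 128000·e^(0.191t).
e^((0.618 − 0.191)t) = 128000/12500 → e^(0.427·t) = 10.24.
0.427·t = ln(10.24) = 2.3263, so t = 2.3263/0.427 = 5.448.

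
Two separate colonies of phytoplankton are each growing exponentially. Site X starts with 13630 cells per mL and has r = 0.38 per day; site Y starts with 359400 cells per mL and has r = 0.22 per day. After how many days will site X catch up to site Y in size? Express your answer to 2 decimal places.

Set 13630·e^(0.38t) = 359400·e^(0.22t).
e^((0.38 − 0.22)t) = 359400/13630 → e^(0.16·t) = 26.368.
0.16·t = ln(26.368) = 3.2722, so t = 3.2722/0.16 = 20.451.

20.45 days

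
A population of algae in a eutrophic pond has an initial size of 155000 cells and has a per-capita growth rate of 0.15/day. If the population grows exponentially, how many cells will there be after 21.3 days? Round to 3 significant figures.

N(t) = N₀·e^(rt) = 155000 × e^(0.15×21.3) = 155000 × e^3.195.
e^3.195 ≈ 24.41, so N ≈ 155000 × 24.41 = 3.783577×10^6.

3780000 cells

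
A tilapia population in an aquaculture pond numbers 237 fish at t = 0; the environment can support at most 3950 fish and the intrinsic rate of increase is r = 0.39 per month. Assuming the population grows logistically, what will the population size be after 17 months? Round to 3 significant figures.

A = (K − N₀)/N₀ = (3950 − 237)/237 = 15.667.
N(t) = K/(1 + A·e^(−rt)) = 3950/(1 + 15.667×e^(−0.39×17)).
e^(−6.63) = 0.0013202; denominator = 1 + 15.667×0.0013202 = 1.0207.
N = 3950/1.0207 = 3869.96.

3870 fish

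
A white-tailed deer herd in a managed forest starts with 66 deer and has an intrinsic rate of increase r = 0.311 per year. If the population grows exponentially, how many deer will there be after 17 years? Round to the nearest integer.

13051 deer

N(t) = N₀·e^(rt) = 66 × e^(0.311×17) = 66 × e^5.287.
e^5.287 ≈ 197.75, so N ≈ 66 × 197.75 = 13051.5.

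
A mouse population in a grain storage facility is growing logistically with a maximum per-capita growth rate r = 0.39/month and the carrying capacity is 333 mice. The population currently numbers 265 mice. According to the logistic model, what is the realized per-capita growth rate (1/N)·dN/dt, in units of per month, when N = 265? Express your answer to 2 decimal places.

0.08 per month

(1/N)·dN/dt = r(1 − N/K) = 0.39 × (1 − 265/333).
= 0.39 × 0.2042 = 0.07964.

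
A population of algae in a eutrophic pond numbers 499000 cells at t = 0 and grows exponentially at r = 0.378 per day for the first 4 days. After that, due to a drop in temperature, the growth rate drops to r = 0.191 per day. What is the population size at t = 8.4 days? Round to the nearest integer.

Phase 1: N(4) = 499000·e^(0.378×4) = 499000·e^1.512 = 2.263361×10^6.
Phase 2 runs for 8.4 − 4 = 4.4 days at r = 0.191.
N(8.4) = 2.263361×10^6·e^(0.191×4.4) = 2.263361×10^6·e^0.8404 = 5.244872×10^6.

5244872 cells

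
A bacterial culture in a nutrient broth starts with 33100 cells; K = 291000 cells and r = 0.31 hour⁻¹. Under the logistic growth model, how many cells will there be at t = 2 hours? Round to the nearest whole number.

56054 cells

A = (K − N₀)/N₀ = (291000 − 33100)/33100 = 7.7915.
N(t) = K/(1 + A·e^(−rt)) = 291000/(1 + 7.7915×e^(−0.31×2)).
e^(−0.62) = 0.53794; denominator = 1 + 7.7915×0.53794 = 5.1914.
N = 291000/5.1914 = 56054.1.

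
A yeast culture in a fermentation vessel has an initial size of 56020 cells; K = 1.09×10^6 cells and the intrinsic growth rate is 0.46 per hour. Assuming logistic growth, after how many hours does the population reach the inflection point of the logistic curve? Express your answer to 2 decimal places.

Logistic growth is fastest at N = K/2 = 545000.
A = (K − N₀)/N₀ = 18.457. Set K/(1 + A·e^(−rt)) = K/2 → A·e^(−rt) = 1.
e^(−0.46t) = 1/18.457 = 0.054179, so t = ln(18.457)/0.46 = 2.9155/0.46 = 6.338.

6.34 hours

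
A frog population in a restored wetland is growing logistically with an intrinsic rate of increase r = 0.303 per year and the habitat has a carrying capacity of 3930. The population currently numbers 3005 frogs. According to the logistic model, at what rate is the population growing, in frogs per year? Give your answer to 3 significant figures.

214 frogs per year

dN/dt = rN(1 − N/K) = 0.303 × 3005 × (1 − 3005/3930).
1 − 3005/3930 = 0.23537; dN/dt = 0.303 × 3005 × 0.23537 = 214.31.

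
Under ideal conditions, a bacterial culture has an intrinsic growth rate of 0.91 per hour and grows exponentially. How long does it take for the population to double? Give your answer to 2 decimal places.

0.76 hours

Doubling time t_d = ln(2)/r = 0.6931/0.91 = 0.7617.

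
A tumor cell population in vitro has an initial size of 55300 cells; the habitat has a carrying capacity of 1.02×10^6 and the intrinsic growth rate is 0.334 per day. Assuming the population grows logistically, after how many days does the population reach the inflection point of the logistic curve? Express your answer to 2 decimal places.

8.56 days

Logistic growth is fastest at N = K/2 = 510000.
A = (K − N₀)/N₀ = 17.445. Set K/(1 + A·e^(−rt)) = K/2 → A·e^(−rt) = 1.
e^(−0.334t) = 1/17.445 = 0.0573235, so t = ln(17.445)/0.334 = 2.859/0.334 = 8.56.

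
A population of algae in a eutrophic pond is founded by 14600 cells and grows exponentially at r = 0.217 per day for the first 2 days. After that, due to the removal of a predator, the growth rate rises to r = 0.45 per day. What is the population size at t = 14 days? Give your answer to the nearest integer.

4989153 cells

Phase 1: N(2) = 14600·e^(0.217×2) = 14600·e^0.434 = 22533.9.
Phase 2 runs for 14 − 2 = 12 days at r = 0.45.
N(14) = 22533.9·e^(0.45×12) = 22533.9·e^5.4 = 4.989153×10^6.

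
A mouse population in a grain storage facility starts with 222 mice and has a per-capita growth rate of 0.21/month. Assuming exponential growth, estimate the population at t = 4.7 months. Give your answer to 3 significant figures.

596 mice

N(t) = N₀·e^(rt) = 222 × e^(0.21×4.7) = 222 × e^0.987.
e^0.987 ≈ 2.6832, so N ≈ 222 × 2.6832 = 595.664.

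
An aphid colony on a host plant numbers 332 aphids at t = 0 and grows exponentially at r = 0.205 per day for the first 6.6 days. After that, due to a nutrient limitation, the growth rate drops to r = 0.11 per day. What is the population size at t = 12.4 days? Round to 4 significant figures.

Phase 1: N(6.6) = 332·e^(0.205×6.6) = 332·e^1.353 = 1284.51.
Phase 2 runs for 12.4 − 6.6 = 5.8 days at r = 0.11.
N(12.4) = 1284.51·e^(0.11×5.8) = 1284.51·e^0.638 = 2431.19.

2431 aphids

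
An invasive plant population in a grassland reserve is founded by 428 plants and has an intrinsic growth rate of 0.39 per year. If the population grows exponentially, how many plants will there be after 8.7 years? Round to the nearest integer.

N(t) = N₀·e^(rt) = 428 × e^(0.39×8.7) = 428 × e^3.393.
e^3.393 ≈ 29.755, so N ≈ 428 × 29.755 = 12735.2.

12735 plants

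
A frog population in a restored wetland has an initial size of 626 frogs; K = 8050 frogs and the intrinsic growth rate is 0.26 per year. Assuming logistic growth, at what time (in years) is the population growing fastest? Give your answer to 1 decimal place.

Logistic growth is fastest at N = K/2 = 4025.
A = (K − N₀)/N₀ = 11.859. Set K/(1 + A·e^(−rt)) = K/2 → A·e^(−rt) = 1.
e^(−0.26t) = 1/11.859 = 0.0843211, so t = ln(11.859)/0.26 = 2.4731/0.26 = 9.512.

9.5 years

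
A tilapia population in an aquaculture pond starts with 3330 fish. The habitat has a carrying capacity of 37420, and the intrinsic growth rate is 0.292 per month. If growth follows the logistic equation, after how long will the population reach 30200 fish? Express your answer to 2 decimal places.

A = (K − N₀)/N₀ = (37420 − 3330)/3330 = 10.237.
Solve 37420/(1 + 10.237·e^(−0.292t)) = 30200: 1 + 10.237·e^(−0.292t) = 1.2391, so e^(−0.292t) = 0.0233533.
−0.292·t = ln(0.0233533) = -3.757, so t = 3.757/0.292 = 12.867.

12.87 months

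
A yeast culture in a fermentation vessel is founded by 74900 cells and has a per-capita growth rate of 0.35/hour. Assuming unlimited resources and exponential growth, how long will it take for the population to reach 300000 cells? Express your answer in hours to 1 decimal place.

Set N₀·e^(rt) = 300000: e^(0.35·t) = 300000/74900 = 4.0053.
0.35·t = ln(4.0053) = 1.3876, so t = 1.3876/0.35 = 3.9647.

4.0 hours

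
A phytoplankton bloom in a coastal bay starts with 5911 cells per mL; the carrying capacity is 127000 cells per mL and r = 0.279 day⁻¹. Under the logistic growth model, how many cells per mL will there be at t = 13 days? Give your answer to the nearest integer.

82210 cells per mL

A = (K − N₀)/N₀ = (127000 − 5911)/5911 = 20.485.
N(t) = K/(1 + A·e^(−rt)) = 127000/(1 + 20.485×e^(−0.279×13)).
e^(−3.627) = 0.026596; denominator = 1 + 20.485×0.026596 = 1.5448.
N = 127000/1.5448 = 82209.9.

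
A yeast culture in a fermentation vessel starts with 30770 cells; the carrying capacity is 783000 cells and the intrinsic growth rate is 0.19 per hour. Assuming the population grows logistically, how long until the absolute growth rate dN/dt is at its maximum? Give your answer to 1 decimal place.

Logistic growth is fastest at N = K/2 = 391500.
A = (K − N₀)/N₀ = 24.447. Set K/(1 + A·e^(−rt)) = K/2 → A·e^(−rt) = 1.
e^(−0.19t) = 1/24.447 = 0.040905, so t = ln(24.447)/0.19 = 3.1965/0.19 = 16.824.

16.8 hours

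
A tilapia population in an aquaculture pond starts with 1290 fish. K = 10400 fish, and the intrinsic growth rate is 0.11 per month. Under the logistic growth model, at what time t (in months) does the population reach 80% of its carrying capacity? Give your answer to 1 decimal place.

A = (K − N₀)/N₀ = (10400 − 1290)/1290 = 7.062.
Solve 10400/(1 + 7.062·e^(−0.11t)) = 8320: 1 + 7.062·e^(−0.11t) = 1.25, so e^(−0.11t) = 0.0354007.
−0.11·t = ln(0.0354007) = -3.341, so t = 3.341/0.11 = 30.373.

30.4 months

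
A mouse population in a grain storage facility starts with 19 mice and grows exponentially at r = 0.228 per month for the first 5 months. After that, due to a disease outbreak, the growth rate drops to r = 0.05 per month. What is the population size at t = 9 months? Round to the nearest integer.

Phase 1: N(5) = 19·e^(0.228×5) = 19·e^1.14 = 59.4086.
Phase 2 runs for 9 − 5 = 4 months at r = 0.05.
N(9) = 59.4086·e^(0.05×4) = 59.4086·e^0.2 = 72.5618.

73 mice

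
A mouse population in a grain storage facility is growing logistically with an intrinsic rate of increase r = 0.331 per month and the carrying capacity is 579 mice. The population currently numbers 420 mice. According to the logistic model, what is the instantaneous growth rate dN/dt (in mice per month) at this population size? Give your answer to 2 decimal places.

dN/dt = rN(1 − N/K) = 0.331 × 420 × (1 − 420/579).
1 − 420/579 = 0.27461; dN/dt = 0.331 × 420 × 0.27461 = 38.176.

38.18 mice per month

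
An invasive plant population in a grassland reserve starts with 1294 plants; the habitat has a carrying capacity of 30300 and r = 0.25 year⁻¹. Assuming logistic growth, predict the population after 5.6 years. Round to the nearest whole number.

A = (K − N₀)/N₀ = (30300 − 1294)/1294 = 22.416.
N(t) = K/(1 + A·e^(−rt)) = 30300/(1 + 22.416×e^(−0.25×5.6)).
e^(−1.4) = 0.2466; denominator = 1 + 22.416×0.2466 = 6.5277.
N = 30300/6.5277 = 4641.79.

4642 plants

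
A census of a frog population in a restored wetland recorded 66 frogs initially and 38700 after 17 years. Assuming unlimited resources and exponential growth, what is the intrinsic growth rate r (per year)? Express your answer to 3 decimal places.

From N(t) = N₀·e^(rt): e^(r·17) = 38700/66 = 586.36.
r·17 = ln(586.36) = 6.3739, so r = 6.3739/17 = 0.37494.

0.375 per year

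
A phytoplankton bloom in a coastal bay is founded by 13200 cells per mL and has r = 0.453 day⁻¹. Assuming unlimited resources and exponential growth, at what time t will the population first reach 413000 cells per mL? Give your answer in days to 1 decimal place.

7.6 days

Set N₀·e^(rt) = 413000: e^(0.453·t) = 413000/13200 = 31.288.
0.453·t = ln(31.288) = 3.4432, so t = 3.4432/0.453 = 7.601.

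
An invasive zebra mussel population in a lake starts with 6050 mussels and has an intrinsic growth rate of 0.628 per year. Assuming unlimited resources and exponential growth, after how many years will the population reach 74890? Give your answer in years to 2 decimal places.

Set N₀·e^(rt) = 74890: e^(0.628·t) = 74890/6050 = 12.379.
0.628·t = ln(12.379) = 2.516, so t = 2.516/0.628 = 4.0063.

4.01 years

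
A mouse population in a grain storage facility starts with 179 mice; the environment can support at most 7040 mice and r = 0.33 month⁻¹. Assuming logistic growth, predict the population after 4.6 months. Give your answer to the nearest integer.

A = (K − N₀)/N₀ = (7040 − 179)/179 = 38.33.
N(t) = K/(1 + A·e^(−rt)) = 7040/(1 + 38.33×e^(−0.33×4.6)).
e^(−1.518) = 0.21915; denominator = 1 + 38.33×0.21915 = 9.3999.
N = 7040/9.3999 = 748.942.

749 mice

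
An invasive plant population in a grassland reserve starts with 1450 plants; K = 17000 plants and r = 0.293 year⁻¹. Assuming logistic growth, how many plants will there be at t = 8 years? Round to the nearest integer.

8379 plants

A = (K − N₀)/N₀ = (17000 − 1450)/1450 = 10.724.
N(t) = K/(1 + A·e^(−rt)) = 17000/(1 + 10.724×e^(−0.293×8)).
e^(−2.344) = 0.095943; denominator = 1 + 10.724×0.095943 = 2.0289.
N = 17000/2.0289 = 8378.9.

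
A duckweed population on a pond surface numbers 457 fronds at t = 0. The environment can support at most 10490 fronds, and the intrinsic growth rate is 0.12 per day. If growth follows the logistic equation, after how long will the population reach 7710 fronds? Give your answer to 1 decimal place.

34.2 days

A = (K − N₀)/N₀ = (10490 − 457)/457 = 21.954.
Solve 10490/(1 + 21.954·e^(−0.12t)) = 7710: 1 + 21.954·e^(−0.12t) = 1.3606, so e^(−0.12t) = 0.0164239.
−0.12·t = ln(0.0164239) = -4.109, so t = 4.109/0.12 = 34.242.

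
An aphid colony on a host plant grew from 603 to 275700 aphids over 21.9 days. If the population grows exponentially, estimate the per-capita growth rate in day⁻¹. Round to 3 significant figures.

From N(t) = N₀·e^(rt): e^(r·21.9) = 275700/603 = 457.21.
r·21.9 = ln(457.21) = 6.1252, so r = 6.1252/21.9 = 0.27969.

0.280 per day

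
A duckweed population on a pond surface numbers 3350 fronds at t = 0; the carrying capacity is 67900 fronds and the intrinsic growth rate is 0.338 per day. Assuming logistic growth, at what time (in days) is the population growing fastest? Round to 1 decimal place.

Logistic growth is fastest at N = K/2 = 33950.
A = (K − N₀)/N₀ = 19.269. Set K/(1 + A·e^(−rt)) = K/2 → A·e^(−rt) = 1.
e^(−0.338t) = 1/19.269 = 0.0518978, so t = ln(19.269)/0.338 = 2.9585/0.338 = 8.7529.

8.8 days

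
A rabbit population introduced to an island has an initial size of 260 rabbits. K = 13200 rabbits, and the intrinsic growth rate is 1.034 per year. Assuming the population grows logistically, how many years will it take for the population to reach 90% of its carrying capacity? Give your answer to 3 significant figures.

5.90 years

A = (K − N₀)/N₀ = (13200 − 260)/260 = 49.769.
Solve 13200/(1 + 49.769·e^(−1.034t)) = 11880: 1 + 49.769·e^(−1.034t) = 1.1111, so e^(−1.034t) = 0.00223253.
−1.034·t = ln(0.00223253) = -6.1046, so t = 6.1046/1.034 = 5.9039.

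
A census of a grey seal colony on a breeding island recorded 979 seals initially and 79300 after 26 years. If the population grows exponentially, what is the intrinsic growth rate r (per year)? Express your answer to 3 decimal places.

From N(t) = N₀·e^(rt): e^(r·26) = 79300/979 = 81.001.
r·26 = ln(81.001) = 4.3945, so r = 4.3945/26 = 0.16902.

0.169 per year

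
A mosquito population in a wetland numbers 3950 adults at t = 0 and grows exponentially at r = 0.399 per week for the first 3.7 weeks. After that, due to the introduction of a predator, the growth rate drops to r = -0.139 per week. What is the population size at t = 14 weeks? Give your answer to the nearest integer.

4130 adults

Phase 1: N(3.7) = 3950·e^(0.399×3.7) = 3950·e^1.476 = 17288.1.
Phase 2 runs for 14 − 3.7 = 10.3 weeks at r = -0.139.
N(14) = 17288.1·e^(-0.139×10.3) = 17288.1·e^-1.432 = 4130.16.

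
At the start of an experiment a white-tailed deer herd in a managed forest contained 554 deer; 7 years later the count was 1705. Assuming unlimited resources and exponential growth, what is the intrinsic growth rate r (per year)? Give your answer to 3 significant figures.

From N(t) = N₀·e^(rt): e^(r·7) = 1705/554 = 3.0776.
r·7 = ln(3.0776) = 1.1242, so r = 1.1242/7 = 0.16059.

0.161 per year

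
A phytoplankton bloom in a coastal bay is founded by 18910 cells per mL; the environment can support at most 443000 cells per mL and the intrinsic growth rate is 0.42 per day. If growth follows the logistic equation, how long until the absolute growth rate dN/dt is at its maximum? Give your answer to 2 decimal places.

Logistic growth is fastest at N = K/2 = 221500.
A = (K − N₀)/N₀ = 22.427. Set K/(1 + A·e^(−rt)) = K/2 → A·e^(−rt) = 1.
e^(−0.42t) = 1/22.427 = 0.0445896, so t = ln(22.427)/0.42 = 3.1103/0.42 = 7.4054.

7.41 days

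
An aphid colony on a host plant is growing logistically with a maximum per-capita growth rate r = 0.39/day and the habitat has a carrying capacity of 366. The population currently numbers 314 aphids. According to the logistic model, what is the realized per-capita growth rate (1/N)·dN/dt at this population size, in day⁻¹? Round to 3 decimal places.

(1/N)·dN/dt = r(1 − N/K) = 0.39 × (1 − 314/366).
= 0.39 × 0.14208 = 0.05541.

0.055 per day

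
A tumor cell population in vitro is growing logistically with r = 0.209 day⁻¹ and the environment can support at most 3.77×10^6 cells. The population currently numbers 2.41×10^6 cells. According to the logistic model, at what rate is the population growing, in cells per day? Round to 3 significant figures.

182000 cells per day

dN/dt = rN(1 − N/K) = 0.209 × 2.41×10^6 × (1 − 2.41×10^6/3.77×10^6).
1 − 2.41×10^6/3.77×10^6 = 0.36074; dN/dt = 0.209 × 2.41×10^6 × 0.36074 = 1.81702×10^5.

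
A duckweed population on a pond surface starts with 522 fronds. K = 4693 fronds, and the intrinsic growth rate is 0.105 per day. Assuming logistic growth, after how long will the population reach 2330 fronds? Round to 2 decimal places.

A = (K − N₀)/N₀ = (4693 − 522)/522 = 7.9904.
Solve 4693/(1 + 7.9904·e^(−0.105t)) = 2330: 1 + 7.9904·e^(−0.105t) = 2.0142, so e^(−0.105t) = 0.126922.
−0.105·t = ln(0.126922) = -2.0642, so t = 2.0642/0.105 = 19.659.

19.66 days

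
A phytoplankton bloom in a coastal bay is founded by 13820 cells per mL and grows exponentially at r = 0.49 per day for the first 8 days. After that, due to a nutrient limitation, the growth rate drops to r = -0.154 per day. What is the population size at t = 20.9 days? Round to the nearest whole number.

Phase 1: N(8) = 13820·e^(0.49×8) = 13820·e^3.92 = 696534.
Phase 2 runs for 20.9 − 8 = 12.9 days at r = -0.154.
N(20.9) = 696534·e^(-0.154×12.9) = 696534·e^-1.987 = 95537.3.

95537 cells per mL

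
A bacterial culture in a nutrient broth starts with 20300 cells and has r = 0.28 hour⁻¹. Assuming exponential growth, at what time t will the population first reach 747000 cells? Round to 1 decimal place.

12.9 hours

Set N₀·e^(rt) = 747000: e^(0.28·t) = 747000/20300 = 36.798.
0.28·t = ln(36.798) = 3.6054, so t = 3.6054/0.28 = 12.877.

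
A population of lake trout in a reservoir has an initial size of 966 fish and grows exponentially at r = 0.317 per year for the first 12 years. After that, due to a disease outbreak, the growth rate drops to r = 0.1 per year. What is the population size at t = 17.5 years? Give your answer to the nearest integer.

Phase 1: N(12) = 966·e^(0.317×12) = 966·e^3.804 = 43354.4.
Phase 2 runs for 17.5 − 12 = 5.5 years at r = 0.1.
N(17.5) = 43354.4·e^(0.1×5.5) = 43354.4·e^0.55 = 75144.2.

75144 fish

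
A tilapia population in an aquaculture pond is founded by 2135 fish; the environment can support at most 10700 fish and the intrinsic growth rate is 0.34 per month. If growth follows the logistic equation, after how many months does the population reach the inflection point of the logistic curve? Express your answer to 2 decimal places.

Logistic growth is fastest at N = K/2 = 5350.
A = (K − N₀)/N₀ = 4.0117. Set K/(1 + A·e^(−rt)) = K/2 → A·e^(−rt) = 1.
e^(−0.34t) = 1/4.0117 = 0.24927, so t = ln(4.0117)/0.34 = 1.3892/0.34 = 4.0859.

4.09 months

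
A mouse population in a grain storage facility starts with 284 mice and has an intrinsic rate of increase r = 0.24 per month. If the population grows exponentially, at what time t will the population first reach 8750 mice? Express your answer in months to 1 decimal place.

Set N₀·e^(rt) = 8750: e^(0.24·t) = 8750/284 = 30.81.
0.24·t = ln(30.81) = 3.4278, so t = 3.4278/0.24 = 14.283.

14.3 months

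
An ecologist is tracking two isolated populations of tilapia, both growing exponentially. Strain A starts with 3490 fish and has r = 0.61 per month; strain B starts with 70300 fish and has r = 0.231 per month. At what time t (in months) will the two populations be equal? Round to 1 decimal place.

7.9 months

Set 3490·e^(0.61t) = 70300·e^(0.231t).
e^((0.61 − 0.231)t) = 70300/3490 → e^(0.379·t) = 20.143.
0.379·t = ln(20.143) = 3.0029, so t = 3.0029/0.379 = 7.9231.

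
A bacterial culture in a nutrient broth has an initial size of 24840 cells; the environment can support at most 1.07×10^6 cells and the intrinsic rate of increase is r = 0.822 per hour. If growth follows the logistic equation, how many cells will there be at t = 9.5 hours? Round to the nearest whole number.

A = (K − N₀)/N₀ = (1.07×10^6 − 24840)/24840 = 42.076.
N(t) = K/(1 + A·e^(−rt)) = 1.07×10^6/(1 + 42.076×e^(−0.822×9.5)).
e^(−7.809) = 0.00040606; denominator = 1 + 42.076×0.00040606 = 1.0171.
N = 1.07×10^6/1.0171 = 1.052026×10^6.

1052026 cells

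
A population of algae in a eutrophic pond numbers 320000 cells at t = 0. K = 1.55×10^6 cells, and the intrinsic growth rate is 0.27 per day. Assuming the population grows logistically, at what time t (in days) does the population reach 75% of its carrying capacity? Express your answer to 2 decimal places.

9.06 days

A = (K − N₀)/N₀ = (1.55×10^6 − 320000)/320000 = 3.8438.
Solve 1.55×10^6/(1 + 3.8438·e^(−0.27t)) = 1.1625×10^6: 1 + 3.8438·e^(−0.27t) = 1.3333, so e^(−0.27t) = 0.0867209.
−0.27·t = ln(0.0867209) = -2.4451, so t = 2.4451/0.27 = 9.0558.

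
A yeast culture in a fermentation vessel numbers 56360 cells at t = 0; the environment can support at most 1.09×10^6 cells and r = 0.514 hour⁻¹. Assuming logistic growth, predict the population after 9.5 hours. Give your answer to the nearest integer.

A = (K − N₀)/N₀ = (1.09×10^6 − 56360)/56360 = 18.34.
N(t) = K/(1 + A·e^(−rt)) = 1.09×10^6/(1 + 18.34×e^(−0.514×9.5)).
e^(−4.883) = 0.0075743; denominator = 1 + 18.34×0.0075743 = 1.1389.
N = 1.09×10^6/1.1389 = 957054.

957054 cells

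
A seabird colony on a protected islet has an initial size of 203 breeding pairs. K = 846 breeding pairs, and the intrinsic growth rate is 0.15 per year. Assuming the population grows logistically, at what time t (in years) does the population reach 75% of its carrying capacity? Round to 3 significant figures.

15.0 years

A = (K − N₀)/N₀ = (846 − 203)/203 = 3.1675.
Solve 846/(1 + 3.1675·e^(−0.15t)) = 634.5: 1 + 3.1675·e^(−0.15t) = 1.3333, so e^(−0.15t) = 0.105236.
−0.15·t = ln(0.105236) = -2.2516, so t = 2.2516/0.15 = 15.01.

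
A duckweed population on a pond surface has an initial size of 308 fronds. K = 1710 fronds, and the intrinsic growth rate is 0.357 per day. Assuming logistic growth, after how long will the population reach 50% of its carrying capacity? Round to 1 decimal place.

A = (K − N₀)/N₀ = (1710 − 308)/308 = 4.5519.
Solve 1710/(1 + 4.5519·e^(−0.357t)) = 855: 1 + 4.5519·e^(−0.357t) = 2, so e^(−0.357t) = 0.219686.
−0.357·t = ln(0.219686) = -1.5156, so t = 1.5156/0.357 = 4.2453.

4.2 days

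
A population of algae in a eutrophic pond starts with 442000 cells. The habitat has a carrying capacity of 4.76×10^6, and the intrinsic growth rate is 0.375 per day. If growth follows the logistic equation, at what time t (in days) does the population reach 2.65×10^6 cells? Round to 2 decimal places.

6.69 days

A = (K − N₀)/N₀ = (4.76×10^6 − 442000)/442000 = 9.7692.
Solve 4.76×10^6/(1 + 9.7692·e^(−0.375t)) = 2.65×10^6: 1 + 9.7692·e^(−0.375t) = 1.7962, so e^(−0.375t) = 0.0815035.
−0.375·t = ln(0.0815035) = -2.5071, so t = 2.5071/0.375 = 6.6856.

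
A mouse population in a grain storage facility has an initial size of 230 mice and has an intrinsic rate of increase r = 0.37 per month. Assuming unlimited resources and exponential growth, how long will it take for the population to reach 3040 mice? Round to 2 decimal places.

Set N₀·e^(rt) = 3040: e^(0.37·t) = 3040/230 = 13.217.
0.37·t = ln(13.217) = 2.5815, so t = 2.5815/0.37 = 6.9771.

6.98 months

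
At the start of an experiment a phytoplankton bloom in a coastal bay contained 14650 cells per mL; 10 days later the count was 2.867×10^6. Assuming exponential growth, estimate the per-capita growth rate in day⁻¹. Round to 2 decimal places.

0.53 per day

From N(t) = N₀·e^(rt): e^(r·10) = 2.867×10^6/14650 = 195.7.
r·10 = ln(195.7) = 5.2766, so r = 5.2766/10 = 0.52766.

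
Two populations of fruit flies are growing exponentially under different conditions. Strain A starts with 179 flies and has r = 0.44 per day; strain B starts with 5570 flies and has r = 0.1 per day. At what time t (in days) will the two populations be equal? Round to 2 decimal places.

10.11 days

Set 179·e^(0.44t) = 5570·e^(0.1t).
e^((0.44 − 0.1)t) = 5570/179 → e^(0.34·t) = 31.117.
0.34·t = ln(31.117) = 3.4378, so t = 3.4378/0.34 = 10.111.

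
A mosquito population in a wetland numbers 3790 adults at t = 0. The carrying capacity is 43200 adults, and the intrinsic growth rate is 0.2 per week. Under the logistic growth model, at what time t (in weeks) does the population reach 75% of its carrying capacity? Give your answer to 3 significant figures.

17.2 weeks

A = (K − N₀)/N₀ = (43200 − 3790)/3790 = 10.398.
Solve 43200/(1 + 10.398·e^(−0.2t)) = 32400: 1 + 10.398·e^(−0.2t) = 1.3333, so e^(−0.2t) = 0.0320562.
−0.2·t = ln(0.0320562) = -3.4403, so t = 3.4403/0.2 = 17.201.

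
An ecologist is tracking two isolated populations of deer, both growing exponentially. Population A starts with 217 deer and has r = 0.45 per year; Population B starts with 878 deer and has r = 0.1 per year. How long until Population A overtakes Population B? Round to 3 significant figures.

3.99 years

Set 217·e^(0.45t) = 878·e^(0.1t).
e^((0.45 − 0.1)t) = 878/217 → e^(0.35·t) = 4.0461.
0.35·t = ln(4.0461) = 1.3977, so t = 1.3977/0.35 = 3.9936.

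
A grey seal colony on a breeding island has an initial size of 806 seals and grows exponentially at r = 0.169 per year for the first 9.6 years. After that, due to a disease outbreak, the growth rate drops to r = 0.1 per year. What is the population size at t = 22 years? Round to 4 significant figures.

14110 seals

Phase 1: N(9.6) = 806·e^(0.169×9.6) = 806·e^1.622 = 4082.58.
Phase 2 runs for 22 − 9.6 = 12.4 years at r = 0.1.
N(22) = 4082.58·e^(0.1×12.4) = 4082.58·e^1.24 = 14107.8.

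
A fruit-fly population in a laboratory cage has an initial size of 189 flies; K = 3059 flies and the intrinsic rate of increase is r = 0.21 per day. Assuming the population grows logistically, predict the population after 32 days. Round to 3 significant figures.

A = (K − N₀)/N₀ = (3059 − 189)/189 = 15.185.
N(t) = K/(1 + A·e^(−rt)) = 3059/(1 + 15.185×e^(−0.21×32)).
e^(−6.72) = 0.0012065; denominator = 1 + 15.185×0.0012065 = 1.0183.
N = 3059/1.0183 = 3003.96.

3000 flies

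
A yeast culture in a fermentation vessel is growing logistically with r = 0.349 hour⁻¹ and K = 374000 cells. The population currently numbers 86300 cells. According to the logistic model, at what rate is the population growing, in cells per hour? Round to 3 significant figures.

23200 cells per hour

dN/dt = rN(1 − N/K) = 0.349 × 86300 × (1 − 86300/374000).
1 − 86300/374000 = 0.76925; dN/dt = 0.349 × 86300 × 0.76925 = 23169.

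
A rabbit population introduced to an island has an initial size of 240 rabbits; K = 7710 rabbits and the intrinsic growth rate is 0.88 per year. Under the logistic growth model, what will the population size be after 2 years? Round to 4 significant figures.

A = (K − N₀)/N₀ = (7710 − 240)/240 = 31.125.
N(t) = K/(1 + A·e^(−rt)) = 7710/(1 + 31.125×e^(−0.88×2)).
e^(−1.76) = 0.17204; denominator = 1 + 31.125×0.17204 = 6.3549.
N = 7710/6.3549 = 1213.24.

1213 rabbits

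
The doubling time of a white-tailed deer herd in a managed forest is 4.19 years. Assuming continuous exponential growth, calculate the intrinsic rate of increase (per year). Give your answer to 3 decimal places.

0.165 per year

r = ln(2)/t_d = 0.6931/4.19 = 0.16543.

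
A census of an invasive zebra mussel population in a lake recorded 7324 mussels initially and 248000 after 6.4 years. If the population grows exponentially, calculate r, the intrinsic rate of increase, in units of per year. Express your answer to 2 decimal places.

0.55 per year

From N(t) = N₀·e^(rt): e^(r·6.4) = 248000/7324 = 33.861.
r·6.4 = ln(33.861) = 3.5223, so r = 3.5223/6.4 = 0.55036.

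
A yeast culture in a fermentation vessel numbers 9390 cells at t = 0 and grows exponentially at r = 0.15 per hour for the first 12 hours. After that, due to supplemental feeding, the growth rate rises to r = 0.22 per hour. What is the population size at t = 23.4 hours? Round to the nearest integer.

Phase 1: N(12) = 9390·e^(0.15×12) = 9390·e^1.8 = 56806.2.
Phase 2 runs for 23.4 − 12 = 11.4 hours at r = 0.22.
N(23.4) = 56806.2·e^(0.22×11.4) = 56806.2·e^2.508 = 697600.

697600 cells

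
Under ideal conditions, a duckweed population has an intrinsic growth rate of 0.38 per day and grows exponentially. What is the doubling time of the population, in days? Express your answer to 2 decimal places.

Doubling time t_d = ln(2)/r = 0.6931/0.38 = 1.8241.

1.82 days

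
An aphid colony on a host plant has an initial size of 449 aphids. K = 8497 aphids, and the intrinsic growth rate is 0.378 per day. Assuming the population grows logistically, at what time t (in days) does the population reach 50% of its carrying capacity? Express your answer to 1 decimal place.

7.6 days

A = (K − N₀)/N₀ = (8497 − 449)/449 = 17.924.
Solve 8497/(1 + 17.924·e^(−0.378t)) = 4248.5: 1 + 17.924·e^(−0.378t) = 2, so e^(−0.378t) = 0.0557903.
−0.378·t = ln(0.0557903) = -2.8862, so t = 2.8862/0.378 = 7.6353.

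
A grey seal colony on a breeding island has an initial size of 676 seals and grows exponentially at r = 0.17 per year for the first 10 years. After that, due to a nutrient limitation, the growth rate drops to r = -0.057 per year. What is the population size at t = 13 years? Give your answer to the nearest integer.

Phase 1: N(10) = 676·e^(0.17×10) = 676·e^1.7 = 3700.39.
Phase 2 runs for 13 − 10 = 3 years at r = -0.057.
N(13) = 3700.39·e^(-0.057×3) = 3700.39·e^-0.171 = 3118.77.

3119 seals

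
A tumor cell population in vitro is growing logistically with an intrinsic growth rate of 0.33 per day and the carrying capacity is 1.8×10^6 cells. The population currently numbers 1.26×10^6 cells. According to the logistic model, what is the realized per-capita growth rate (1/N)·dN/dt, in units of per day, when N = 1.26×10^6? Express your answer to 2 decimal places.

(1/N)·dN/dt = r(1 − N/K) = 0.33 × (1 − 1.26×10^6/1.8×10^6).
= 0.33 × 0.3 = 0.099.

0.10 per day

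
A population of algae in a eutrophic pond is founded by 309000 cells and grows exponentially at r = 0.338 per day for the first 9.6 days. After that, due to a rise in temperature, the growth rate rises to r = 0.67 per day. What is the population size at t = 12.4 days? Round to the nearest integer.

Phase 1: N(9.6) = 309000·e^(0.338×9.6) = 309000·e^3.245 = 7.927883×10^6.
Phase 2 runs for 12.4 − 9.6 = 2.8 days at r = 0.67.
N(12.4) = 7.927883×10^6·e^(0.67×2.8) = 7.927883×10^6·e^1.876 = 5.174801×10^7.

51748011 cells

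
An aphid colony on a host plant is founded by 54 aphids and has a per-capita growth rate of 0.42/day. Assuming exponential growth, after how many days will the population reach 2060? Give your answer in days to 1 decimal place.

8.7 days

Set N₀·e^(rt) = 2060: e^(0.42·t) = 2060/54 = 38.148.
0.42·t = ln(38.148) = 3.6415, so t = 3.6415/0.42 = 8.6702.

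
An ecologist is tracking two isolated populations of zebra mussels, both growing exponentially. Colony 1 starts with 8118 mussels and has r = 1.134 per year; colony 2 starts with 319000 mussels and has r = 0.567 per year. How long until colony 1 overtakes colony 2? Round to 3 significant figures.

6.47 years

Set 8118·e^(1.134t) = 319000·e^(0.567t).
e^((1.134 − 0.567)t) = 319000/8118 → e^(0.567·t) = 39.295.
0.567·t = ln(39.295) = 3.6711, so t = 3.6711/0.567 = 6.4746.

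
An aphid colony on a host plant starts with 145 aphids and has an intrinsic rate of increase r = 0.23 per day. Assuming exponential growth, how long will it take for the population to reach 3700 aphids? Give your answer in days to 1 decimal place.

14.1 days

Set N₀·e^(rt) = 3700: e^(0.23·t) = 3700/145 = 25.517.
0.23·t = ln(25.517) = 3.2394, so t = 3.2394/0.23 = 14.084.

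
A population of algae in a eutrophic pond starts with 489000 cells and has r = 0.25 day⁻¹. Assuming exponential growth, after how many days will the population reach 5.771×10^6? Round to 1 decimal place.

9.9 days

Set N₀·e^(rt) = 5.771×10^6: e^(0.25·t) = 5.771×10^6/489000 = 11.802.
0.25·t = ln(11.802) = 2.4682, so t = 2.4682/0.25 = 9.873.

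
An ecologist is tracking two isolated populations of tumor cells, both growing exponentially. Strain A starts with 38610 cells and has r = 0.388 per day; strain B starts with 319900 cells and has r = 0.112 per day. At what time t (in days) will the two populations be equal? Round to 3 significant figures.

Set 38610·e^(0.388t) = 319900·e^(0.112t).
e^((0.388 − 0.112)t) = 319900/38610 → e^(0.276·t) = 8.2854.
0.276·t = ln(8.2854) = 2.1145, so t = 2.1145/0.276 = 7.6612.

7.66 days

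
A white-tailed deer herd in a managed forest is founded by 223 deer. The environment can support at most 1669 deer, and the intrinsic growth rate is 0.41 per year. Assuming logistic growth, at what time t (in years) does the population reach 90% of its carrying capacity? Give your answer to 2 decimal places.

9.92 years

A = (K − N₀)/N₀ = (1669 − 223)/223 = 6.4843.
Solve 1669/(1 + 6.4843·e^(−0.41t)) = 1502.1: 1 + 6.4843·e^(−0.41t) = 1.1111, so e^(−0.41t) = 0.0171354.
−0.41·t = ln(0.0171354) = -4.0666, so t = 4.0666/0.41 = 9.9186.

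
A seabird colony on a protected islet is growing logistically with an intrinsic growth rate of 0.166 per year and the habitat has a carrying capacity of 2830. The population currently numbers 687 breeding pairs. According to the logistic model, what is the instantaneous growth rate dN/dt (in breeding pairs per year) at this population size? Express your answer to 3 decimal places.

dN/dt = rN(1 − N/K) = 0.166 × 687 × (1 − 687/2830).
1 − 687/2830 = 0.75724; dN/dt = 0.166 × 687 × 0.75724 = 86.358.

86.358 breeding pairs per year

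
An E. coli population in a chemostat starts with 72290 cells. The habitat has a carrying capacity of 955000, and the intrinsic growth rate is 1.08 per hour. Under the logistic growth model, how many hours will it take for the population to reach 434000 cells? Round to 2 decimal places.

2.15 hours

A = (K − N₀)/N₀ = (955000 − 72290)/72290 = 12.211.
Solve 955000/(1 + 12.211·e^(−1.08t)) = 434000: 1 + 12.211·e^(−1.08t) = 2.2005, so e^(−1.08t) = 0.0983124.
−1.08·t = ln(0.0983124) = -2.3196, so t = 2.3196/1.08 = 2.1478.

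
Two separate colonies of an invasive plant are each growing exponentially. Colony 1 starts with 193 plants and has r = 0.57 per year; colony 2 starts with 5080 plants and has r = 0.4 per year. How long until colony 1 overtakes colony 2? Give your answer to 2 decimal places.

Set 193·e^(0.57t) = 5080·e^(0.4t).
e^((0.57 − 0.4)t) = 5080/193 → e^(0.17·t) = 26.321.
0.17·t = ln(26.321) = 3.2704, so t = 3.2704/0.17 = 19.238.

19.24 years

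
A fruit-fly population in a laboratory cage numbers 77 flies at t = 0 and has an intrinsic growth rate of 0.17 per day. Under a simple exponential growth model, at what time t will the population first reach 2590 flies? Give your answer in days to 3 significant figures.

Set N₀·e^(rt) = 2590: e^(0.17·t) = 2590/77 = 33.636.
0.17·t = ln(33.636) = 3.5156, so t = 3.5156/0.17 = 20.68.

20.7 days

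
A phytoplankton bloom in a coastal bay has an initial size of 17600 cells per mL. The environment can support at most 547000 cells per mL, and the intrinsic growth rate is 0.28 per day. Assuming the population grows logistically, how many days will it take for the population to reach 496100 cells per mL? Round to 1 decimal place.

20.3 days

A = (K − N₀)/N₀ = (547000 − 17600)/17600 = 30.08.
Solve 547000/(1 + 30.08·e^(−0.28t)) = 496100: 1 + 30.08·e^(−0.28t) = 1.1026, so e^(−0.28t) = 0.00341097.
−0.28·t = ln(0.00341097) = -5.6808, so t = 5.6808/0.28 = 20.288.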